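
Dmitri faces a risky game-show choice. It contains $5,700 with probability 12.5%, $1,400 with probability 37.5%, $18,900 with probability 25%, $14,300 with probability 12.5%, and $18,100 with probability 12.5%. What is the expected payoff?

$10,012.50

EV = 0.125 × 5700 + 0.375 × 1400 + 0.25 × 18900 + 0.125 × 14300 + 0.125 × 18100 = 712.5 + 525 + 4725 + 1787.5 + 2262.5 = 10012.5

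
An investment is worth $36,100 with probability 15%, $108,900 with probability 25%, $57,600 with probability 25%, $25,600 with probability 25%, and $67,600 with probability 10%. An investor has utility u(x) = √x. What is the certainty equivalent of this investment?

E[u] = 0.15·√36100 + 0.25·√108900 + 0.25·√57600 + 0.25·√25600 + 0.1·√67600 = 0.15·190 + 0.25·330 + 0.25·240 + 0.25·160 + 0.1·260 = 237
CE = (237)² = 56169

$56,169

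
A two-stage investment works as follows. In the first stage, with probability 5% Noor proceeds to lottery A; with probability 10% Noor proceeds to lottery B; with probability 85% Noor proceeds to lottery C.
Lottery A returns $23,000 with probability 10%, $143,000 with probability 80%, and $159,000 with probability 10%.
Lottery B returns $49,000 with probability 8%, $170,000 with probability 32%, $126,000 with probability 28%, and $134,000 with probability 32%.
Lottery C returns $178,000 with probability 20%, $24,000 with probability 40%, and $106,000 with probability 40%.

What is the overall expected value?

$94,738

EV(A) = 0.1 × 23000 + 0.8 × 143000 + 0.1 × 159000 = 2300 + 114400 + 15900 = 132600
EV(B) = 0.08 × 49000 + 0.32 × 170000 + 0.28 × 126000 + 0.32 × 134000 = 3920 + 54400 + 35280 + 42880 = 136480
EV(C) = 0.2 × 178000 + 0.4 × 24000 + 0.4 × 106000 = 35600 + 9600 + 42400 = 87600
Overall = 0.05 × 132600 + 0.1 × 136480 + 0.85 × 87600 = 6630 + 13648 + 74460 = 94738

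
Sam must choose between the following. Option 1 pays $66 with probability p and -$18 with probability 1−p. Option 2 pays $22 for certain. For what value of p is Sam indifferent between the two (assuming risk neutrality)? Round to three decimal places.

p·66 + (1−p)·(-18) = 22
84p − 18 = 22
p = (22 + 18) / 84

p = 0.476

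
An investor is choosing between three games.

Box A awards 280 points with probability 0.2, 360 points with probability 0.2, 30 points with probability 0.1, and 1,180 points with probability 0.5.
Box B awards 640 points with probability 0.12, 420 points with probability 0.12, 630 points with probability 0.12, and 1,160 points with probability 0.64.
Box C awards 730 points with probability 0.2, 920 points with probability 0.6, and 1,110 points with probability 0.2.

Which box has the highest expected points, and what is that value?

Box B (945.2 points)

Box A = 0.2 × 280 + 0.2 × 360 + 0.1 × 30 + 0.5 × 1180 = 56 + 72 + 3 + 590 = 721
Box B = 0.12 × 640 + 0.12 × 420 + 0.12 × 630 + 0.64 × 1160 = 76.8 + 50.4 + 75.6 + 742.4 = 945.2
Box C = 0.2 × 730 + 0.6 × 920 + 0.2 × 1110 = 146 + 552 + 222 = 920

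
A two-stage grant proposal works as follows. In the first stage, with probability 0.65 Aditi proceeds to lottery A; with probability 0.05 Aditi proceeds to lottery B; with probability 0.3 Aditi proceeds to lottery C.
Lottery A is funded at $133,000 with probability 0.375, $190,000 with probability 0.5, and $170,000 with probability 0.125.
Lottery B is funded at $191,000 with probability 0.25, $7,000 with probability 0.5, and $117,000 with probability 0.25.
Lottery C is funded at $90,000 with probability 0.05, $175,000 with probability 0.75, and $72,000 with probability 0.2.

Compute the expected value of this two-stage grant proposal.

$157,051.25

EV(A) = 0.375 × 133000 + 0.5 × 190000 + 0.125 × 170000 = 49875 + 95000 + 21250 = 166125
EV(B) = 0.25 × 191000 + 0.5 × 7000 + 0.25 × 117000 = 47750 + 3500 + 29250 = 80500
EV(C) = 0.05 × 90000 + 0.75 × 175000 + 0.2 × 72000 = 4500 + 131250 + 14400 = 150150
Overall = 0.65 × 166125 + 0.05 × 80500 + 0.3 × 150150 = 107981.25 + 4025 + 45045 = 157051.25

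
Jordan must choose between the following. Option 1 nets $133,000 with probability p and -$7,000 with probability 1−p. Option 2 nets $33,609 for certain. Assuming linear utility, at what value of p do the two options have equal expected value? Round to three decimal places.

p = 0.290

p·133000 + (1−p)·(-7000) = 33609
140000p − 7000 = 33609
p = (33609 + 7000) / 140000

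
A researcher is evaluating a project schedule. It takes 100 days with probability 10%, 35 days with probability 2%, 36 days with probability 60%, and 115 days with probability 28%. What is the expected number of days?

64.5 days

EV = 0.1 × 100 + 0.02 × 35 + 0.6 × 36 + 0.28 × 115 = 10 + 0.7 + 21.6 + 32.2 = 64.5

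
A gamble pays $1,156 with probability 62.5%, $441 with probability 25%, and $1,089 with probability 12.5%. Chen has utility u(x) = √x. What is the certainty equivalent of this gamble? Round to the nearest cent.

E[u] = 0.625·√1156 + 0.25·√441 + 0.125·√1089 = 0.625·34 + 0.25·21 + 0.125·33 = 30.625
CE = (30.625)² = 937.890625

$937.89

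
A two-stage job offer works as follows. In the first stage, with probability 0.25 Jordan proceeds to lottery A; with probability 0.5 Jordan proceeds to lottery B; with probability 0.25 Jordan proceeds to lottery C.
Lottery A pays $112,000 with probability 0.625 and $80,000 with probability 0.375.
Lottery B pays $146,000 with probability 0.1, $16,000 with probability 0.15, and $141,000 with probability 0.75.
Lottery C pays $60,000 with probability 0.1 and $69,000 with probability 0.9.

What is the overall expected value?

$103,400

EV(A) = 0.625 × 112000 + 0.375 × 80000 = 70000 + 30000 = 100000
EV(B) = 0.1 × 146000 + 0.15 × 16000 + 0.75 × 141000 = 14600 + 2400 + 105750 = 122750
EV(C) = 0.1 × 60000 + 0.9 × 69000 = 6000 + 62100 = 68100
Overall = 0.25 × 100000 + 0.5 × 122750 + 0.25 × 68100 = 25000 + 61375 + 17025 = 103400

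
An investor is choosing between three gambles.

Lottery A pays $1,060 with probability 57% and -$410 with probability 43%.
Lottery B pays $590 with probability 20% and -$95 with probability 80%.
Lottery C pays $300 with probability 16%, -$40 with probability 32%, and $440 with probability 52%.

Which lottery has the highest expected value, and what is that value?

Lottery A = 0.57 × 1060 + 0.43 × (-410) = 604.2 − 176.3 = 427.9
Lottery B = 0.2 × 590 + 0.8 × (-95) = 118 − 76 = 42
Lottery C = 0.16 × 300 + 0.32 × (-40) + 0.52 × 440 = 48 − 12.8 + 228.8 = 264

Lottery A ($427.90)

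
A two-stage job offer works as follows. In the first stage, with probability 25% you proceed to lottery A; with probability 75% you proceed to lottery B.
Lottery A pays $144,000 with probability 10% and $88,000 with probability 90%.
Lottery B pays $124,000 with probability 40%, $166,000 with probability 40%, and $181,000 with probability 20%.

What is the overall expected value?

EV(A) = 0.1 × 144000 + 0.9 × 88000 = 14400 + 79200 = 93600
EV(B) = 0.4 × 124000 + 0.4 × 166000 + 0.2 × 181000 = 49600 + 66400 + 36200 = 152200
Overall = 0.25 × 93600 + 0.75 × 152200 = 23400 + 114150 = 137550

$137,550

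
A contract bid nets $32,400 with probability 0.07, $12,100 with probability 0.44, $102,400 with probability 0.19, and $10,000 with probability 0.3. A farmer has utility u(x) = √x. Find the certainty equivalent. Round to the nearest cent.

E[u] = 0.07·√32400 + 0.44·√12100 + 0.19·√102400 + 0.3·√10000 = 0.07·180 + 0.44·110 + 0.19·320 + 0.3·100 = 151.8
CE = (151.8)² = 23043.24

$23,043.24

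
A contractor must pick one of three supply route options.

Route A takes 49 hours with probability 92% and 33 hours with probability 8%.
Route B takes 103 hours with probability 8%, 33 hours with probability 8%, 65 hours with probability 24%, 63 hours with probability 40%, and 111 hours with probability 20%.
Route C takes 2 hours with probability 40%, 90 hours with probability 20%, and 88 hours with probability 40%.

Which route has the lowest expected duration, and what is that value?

Route A = 0.92 × 49 + 0.08 × 33 = 45.08 + 2.64 = 47.72
Route B = 0.08 × 103 + 0.08 × 33 + 0.24 × 65 + 0.4 × 63 + 0.2 × 111 = 8.24 + 2.64 + 15.6 + 25.2 + 22.2 = 73.88
Route C = 0.4 × 2 + 0.2 × 90 + 0.4 × 88 = 0.8 + 18 + 35.2 = 54

Route A (47.72 hours)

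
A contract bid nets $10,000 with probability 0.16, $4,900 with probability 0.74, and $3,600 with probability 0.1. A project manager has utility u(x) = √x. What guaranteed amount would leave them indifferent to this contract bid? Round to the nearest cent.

$5,446.44

E[u] = 0.16·√10000 + 0.74·√4900 + 0.1·√3600 = 0.16·100 + 0.74·70 + 0.1·60 = 73.8
CE = (73.8)² = 5446.44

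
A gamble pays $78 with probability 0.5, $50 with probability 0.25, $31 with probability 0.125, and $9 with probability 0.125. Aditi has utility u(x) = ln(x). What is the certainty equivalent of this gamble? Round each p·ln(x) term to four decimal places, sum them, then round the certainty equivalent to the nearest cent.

$47.48

E[u] = 0.5·ln(78) + 0.25·ln(50) + 0.125·ln(31) + 0.125·ln(9) = 2.1784 + 0.9780 + 0.4292 + 0.2747 = 3.8603
CE = e^3.8603 ≈ 47.48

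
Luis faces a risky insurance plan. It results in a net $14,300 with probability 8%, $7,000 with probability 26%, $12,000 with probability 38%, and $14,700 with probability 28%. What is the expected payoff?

$11,640

EV = 0.08 × 14300 + 0.26 × 7000 + 0.38 × 12000 + 0.28 × 14700 = 1144 + 1820 + 4560 + 4116 = 11640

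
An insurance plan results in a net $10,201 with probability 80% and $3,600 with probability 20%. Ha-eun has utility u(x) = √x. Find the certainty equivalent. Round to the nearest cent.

E[u] = 0.8·√10201 + 0.2·√3600 = 0.8·101 + 0.2·60 = 92.8
CE = (92.8)² = 8611.84

$8,611.84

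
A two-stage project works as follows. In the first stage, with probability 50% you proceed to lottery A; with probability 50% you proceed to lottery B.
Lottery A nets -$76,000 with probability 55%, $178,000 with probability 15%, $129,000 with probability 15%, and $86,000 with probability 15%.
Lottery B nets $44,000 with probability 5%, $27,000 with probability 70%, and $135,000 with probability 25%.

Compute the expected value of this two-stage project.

EV(A) = 0.55 × (-76000) + 0.15 × 178000 + 0.15 × 129000 + 0.15 × 86000 = -41800 + 26700 + 19350 + 12900 = 17150
EV(B) = 0.05 × 44000 + 0.7 × 27000 + 0.25 × 135000 = 2200 + 18900 + 33750 = 54850
Overall = 0.5 × 17150 + 0.5 × 54850 = 8575 + 27425 = 36000

$36,000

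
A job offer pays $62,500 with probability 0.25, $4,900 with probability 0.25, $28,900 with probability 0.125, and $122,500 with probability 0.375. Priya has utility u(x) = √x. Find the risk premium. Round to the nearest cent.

$12,343.75

E[u] = 0.25·√62500 + 0.25·√4900 + 0.125·√28900 + 0.375·√122500 = 0.25·250 + 0.25·70 + 0.125·170 + 0.375·350 = 232.5
CE = (232.5)² = 54056.25
Risk premium = EV − CE = 66400 − 54056.25 = 12343.75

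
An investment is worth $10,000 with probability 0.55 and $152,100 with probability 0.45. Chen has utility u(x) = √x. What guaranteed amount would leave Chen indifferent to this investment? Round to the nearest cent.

E[u] = 0.55·√10000 + 0.45·√152100 = 0.55·100 + 0.45·390 = 230.5
CE = (230.5)² = 53130.25

$53,130.25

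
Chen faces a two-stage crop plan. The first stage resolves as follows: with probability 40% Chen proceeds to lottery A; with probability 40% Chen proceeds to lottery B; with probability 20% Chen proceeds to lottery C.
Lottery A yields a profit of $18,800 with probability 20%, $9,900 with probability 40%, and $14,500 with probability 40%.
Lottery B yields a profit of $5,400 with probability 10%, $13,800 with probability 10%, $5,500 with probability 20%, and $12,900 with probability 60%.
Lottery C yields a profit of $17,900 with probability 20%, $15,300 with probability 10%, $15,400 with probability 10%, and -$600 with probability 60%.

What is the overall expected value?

EV(A) = 0.2 × 18800 + 0.4 × 9900 + 0.4 × 14500 = 3760 + 3960 + 5800 = 13520
EV(B) = 0.1 × 5400 + 0.1 × 13800 + 0.2 × 5500 + 0.6 × 12900 = 540 + 1380 + 1100 + 7740 = 10760
EV(C) = 0.2 × 17900 + 0.1 × 15300 + 0.1 × 15400 + 0.6 × (-600) = 3580 + 1530 + 1540 − 360 = 6290
Overall = 0.4 × 13520 + 0.4 × 10760 + 0.2 × 6290 = 5408 + 4304 + 1258 = 10970

$10,970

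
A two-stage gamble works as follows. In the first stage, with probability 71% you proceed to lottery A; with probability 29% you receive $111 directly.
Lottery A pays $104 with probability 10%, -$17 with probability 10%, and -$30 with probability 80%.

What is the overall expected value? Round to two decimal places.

$21.33

EV(A) = 0.1 × 104 + 0.1 × (-17) + 0.8 × (-30) = 10.4 − 1.7 − 24 = -15.3
Branch B: 111 (certain)
Overall = 0.71 × (-15.3) + 0.29 × 111 = -10.863 + 32.19 = 21.327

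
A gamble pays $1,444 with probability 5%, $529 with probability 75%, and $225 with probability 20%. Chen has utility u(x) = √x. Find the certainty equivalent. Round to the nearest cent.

$490.62

E[u] = 0.05·√1444 + 0.75·√529 + 0.2·√225 = 0.05·38 + 0.75·23 + 0.2·15 = 22.15
CE = (22.15)² = 490.6225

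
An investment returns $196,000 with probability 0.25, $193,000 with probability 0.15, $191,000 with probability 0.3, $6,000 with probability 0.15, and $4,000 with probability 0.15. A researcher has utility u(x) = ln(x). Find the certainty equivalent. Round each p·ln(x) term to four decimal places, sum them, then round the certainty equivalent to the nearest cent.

E[u] = 0.25·ln(196000) + 0.15·ln(193000) + 0.3·ln(191000) + 0.15·ln(6000) + 0.15·ln(4000) = 3.0465 + 1.8256 + 3.6480 + 1.3049 + 1.2441 = 11.0691
CE = e^11.0691 ≈ 64157.74

$64,157.74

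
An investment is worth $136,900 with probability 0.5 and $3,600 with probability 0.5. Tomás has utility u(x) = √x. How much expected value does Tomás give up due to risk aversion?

$24,025

E[u] = 0.5·√136900 + 0.5·√3600 = 0.5·370 + 0.5·60 = 215
CE = (215)² = 46225
Risk premium = EV − CE = 70250 − 46225 = 24025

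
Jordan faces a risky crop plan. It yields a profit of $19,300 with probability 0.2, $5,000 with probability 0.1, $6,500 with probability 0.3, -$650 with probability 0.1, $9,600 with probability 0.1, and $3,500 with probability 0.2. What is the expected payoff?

EV = 0.2 × 19300 + 0.1 × 5000 + 0.3 × 6500 + 0.1 × (-650) + 0.1 × 9600 + 0.2 × 3500 = 3860 + 500 + 1950 − 65 + 960 + 700 = 7905

$7,905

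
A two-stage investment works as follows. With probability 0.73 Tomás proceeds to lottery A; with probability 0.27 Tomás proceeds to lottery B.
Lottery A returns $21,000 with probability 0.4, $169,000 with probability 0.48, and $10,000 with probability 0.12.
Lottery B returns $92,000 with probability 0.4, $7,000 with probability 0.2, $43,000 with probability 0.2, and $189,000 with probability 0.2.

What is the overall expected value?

$89,067.60

EV(A) = 0.4 × 21000 + 0.48 × 169000 + 0.12 × 10000 = 8400 + 81120 + 1200 = 90720
EV(B) = 0.4 × 92000 + 0.2 × 7000 + 0.2 × 43000 + 0.2 × 189000 = 36800 + 1400 + 8600 + 37800 = 84600
Overall = 0.73 × 90720 + 0.27 × 84600 = 66225.6 + 22842 = 89067.6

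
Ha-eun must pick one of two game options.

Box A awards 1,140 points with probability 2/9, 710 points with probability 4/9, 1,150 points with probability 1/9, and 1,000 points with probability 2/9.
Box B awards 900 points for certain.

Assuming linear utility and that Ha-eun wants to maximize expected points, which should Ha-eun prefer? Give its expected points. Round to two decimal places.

Box A = 2/9 × 1140 + 4/9 × 710 + 1/9 × 1150 + 2/9 × 1000 = 253.3333 + 315.5556 + 127.7778 + 222.2222 = 918.8889
Box B: 900 (certain)

Box A (918.89 points)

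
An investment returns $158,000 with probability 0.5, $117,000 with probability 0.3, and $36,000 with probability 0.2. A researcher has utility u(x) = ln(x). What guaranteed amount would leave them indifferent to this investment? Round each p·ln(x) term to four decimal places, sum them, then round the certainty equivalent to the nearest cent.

$107,419.82

E[u] = 0.5·ln(158000) + 0.3·ln(117000) + 0.2·ln(36000) = 5.9852 + 3.5010 + 2.0983 = 11.5845
CE = e^11.5845 ≈ 107419.82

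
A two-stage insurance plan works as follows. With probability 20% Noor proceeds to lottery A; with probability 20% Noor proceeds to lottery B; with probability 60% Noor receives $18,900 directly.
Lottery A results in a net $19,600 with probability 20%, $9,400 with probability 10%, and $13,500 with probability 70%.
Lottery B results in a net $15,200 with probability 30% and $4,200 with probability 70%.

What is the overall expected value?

$15,702

EV(A) = 0.2 × 19600 + 0.1 × 9400 + 0.7 × 13500 = 3920 + 940 + 9450 = 14310
EV(B) = 0.3 × 15200 + 0.7 × 4200 = 4560 + 2940 = 7500
Branch C: 18900 (certain)
Overall = 0.2 × 14310 + 0.2 × 7500 + 0.6 × 18900 = 2862 + 1500 + 11340 = 15702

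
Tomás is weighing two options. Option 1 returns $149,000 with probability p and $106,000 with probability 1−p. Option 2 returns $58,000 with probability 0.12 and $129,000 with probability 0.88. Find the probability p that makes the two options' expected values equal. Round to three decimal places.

EV(Option 2) = 0.12 × 58000 + 0.88 × 129000 = 6960 + 113520 = 120480
p·149000 + (1−p)·106000 = 120480
43000p + 106000 = 120480
p = (120480 − 106000) / 43000

p = 0.337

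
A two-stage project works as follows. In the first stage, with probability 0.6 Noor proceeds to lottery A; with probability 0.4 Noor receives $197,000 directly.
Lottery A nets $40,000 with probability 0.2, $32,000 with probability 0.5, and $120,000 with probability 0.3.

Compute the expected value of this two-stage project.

EV(A) = 0.2 × 40000 + 0.5 × 32000 + 0.3 × 120000 = 8000 + 16000 + 36000 = 60000
Branch B: 197000 (certain)
Overall = 0.6 × 60000 + 0.4 × 197000 = 36000 + 78800 = 114800

$114,800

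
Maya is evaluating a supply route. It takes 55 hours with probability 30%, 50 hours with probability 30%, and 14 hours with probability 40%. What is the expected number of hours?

37.1 hours

EV = 0.3 × 55 + 0.3 × 50 + 0.4 × 14 = 16.5 + 15 + 5.6 = 37.1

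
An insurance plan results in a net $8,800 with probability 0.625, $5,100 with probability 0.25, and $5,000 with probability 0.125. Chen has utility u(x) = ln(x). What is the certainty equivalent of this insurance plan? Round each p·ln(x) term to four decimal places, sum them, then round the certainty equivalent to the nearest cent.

$7,153.81

E[u] = 0.625·ln(8800) + 0.25·ln(5100) + 0.125·ln(5000) = 5.6766 + 2.1342 + 1.0646 = 8.8754
CE = e^8.8754 ≈ 7153.81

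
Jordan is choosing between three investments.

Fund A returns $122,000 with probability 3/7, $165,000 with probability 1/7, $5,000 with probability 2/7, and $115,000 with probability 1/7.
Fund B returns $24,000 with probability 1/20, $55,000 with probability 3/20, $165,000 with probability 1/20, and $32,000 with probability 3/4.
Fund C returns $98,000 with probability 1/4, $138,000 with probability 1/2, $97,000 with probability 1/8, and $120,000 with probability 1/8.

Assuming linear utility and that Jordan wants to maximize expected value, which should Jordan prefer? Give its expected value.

Fund A = 3/7 × 122000 + 1/7 × 165000 + 2/7 × 5000 + 1/7 × 115000 = 52285.7143 + 23571.4286 + 1428.5714 + 16428.5714 = 93714.2857
Fund B = 1/20 × 24000 + 3/20 × 55000 + 1/20 × 165000 + 3/4 × 32000 = 1200 + 8250 + 8250 + 24000 = 41700
Fund C = 1/4 × 98000 + 1/2 × 138000 + 1/8 × 97000 + 1/8 × 120000 = 24500 + 69000 + 12125 + 15000 = 120625

Fund C ($120,625)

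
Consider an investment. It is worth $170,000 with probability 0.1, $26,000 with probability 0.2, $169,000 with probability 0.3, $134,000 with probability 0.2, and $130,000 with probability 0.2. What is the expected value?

$125,700

EV = 0.1 × 170000 + 0.2 × 26000 + 0.3 × 169000 + 0.2 × 134000 + 0.2 × 130000 = 17000 + 5200 + 50700 + 26800 + 26000 = 125700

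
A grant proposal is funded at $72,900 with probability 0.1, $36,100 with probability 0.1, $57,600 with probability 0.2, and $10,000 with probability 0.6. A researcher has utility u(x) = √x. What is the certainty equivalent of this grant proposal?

$23,716

E[u] = 0.1·√72900 + 0.1·√36100 + 0.2·√57600 + 0.6·√10000 = 0.1·270 + 0.1·190 + 0.2·240 + 0.6·100 = 154
CE = (154)² = 23716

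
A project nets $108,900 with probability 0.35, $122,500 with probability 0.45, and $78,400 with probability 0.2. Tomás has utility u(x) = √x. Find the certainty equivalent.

E[u] = 0.35·√108900 + 0.45·√122500 + 0.2·√78400 = 0.35·330 + 0.45·350 + 0.2·280 = 329
CE = (329)² = 108241

$108,241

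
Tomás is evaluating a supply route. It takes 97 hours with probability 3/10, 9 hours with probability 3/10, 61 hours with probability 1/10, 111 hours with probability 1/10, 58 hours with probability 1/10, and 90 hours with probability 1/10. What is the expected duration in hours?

63.8 hours

EV = 3/10 × 97 + 3/10 × 9 + 1/10 × 61 + 1/10 × 111 + 1/10 × 58 + 1/10 × 90 = 29.1 + 2.7 + 6.1 + 11.1 + 5.8 + 9 = 63.8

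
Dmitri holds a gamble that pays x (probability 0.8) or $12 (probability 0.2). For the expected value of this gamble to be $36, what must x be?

x = $42

0.8·x + 0.2·12 = 36
0.8·x = 36 − 2.4 = 33.6
x = 33.6 / 0.8 = 42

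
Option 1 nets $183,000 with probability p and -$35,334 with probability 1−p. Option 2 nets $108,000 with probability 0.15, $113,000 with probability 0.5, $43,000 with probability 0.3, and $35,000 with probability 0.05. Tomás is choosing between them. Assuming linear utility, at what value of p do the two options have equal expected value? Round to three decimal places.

p = 0.562

EV(Option 2) = 0.15 × 108000 + 0.5 × 113000 + 0.3 × 43000 + 0.05 × 35000 = 16200 + 56500 + 12900 + 1750 = 87350
p·183000 + (1−p)·(-35334) = 87350
218334p − 35334 = 87350
p = (87350 + 35334) / 218334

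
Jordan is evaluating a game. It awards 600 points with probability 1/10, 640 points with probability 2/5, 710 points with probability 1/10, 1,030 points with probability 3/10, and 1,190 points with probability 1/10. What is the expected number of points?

815 points

EV = 1/10 × 600 + 2/5 × 640 + 1/10 × 710 + 3/10 × 1030 + 1/10 × 1190 = 60 + 256 + 71 + 309 + 119 = 815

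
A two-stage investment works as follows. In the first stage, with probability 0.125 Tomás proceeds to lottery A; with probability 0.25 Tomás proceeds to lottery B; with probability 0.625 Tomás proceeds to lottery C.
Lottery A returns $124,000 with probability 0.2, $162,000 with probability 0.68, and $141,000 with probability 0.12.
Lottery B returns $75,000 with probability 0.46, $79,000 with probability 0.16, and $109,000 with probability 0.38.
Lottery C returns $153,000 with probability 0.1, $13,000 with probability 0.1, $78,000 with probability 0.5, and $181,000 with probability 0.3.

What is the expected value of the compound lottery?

$109,812.50

EV(A) = 0.2 × 124000 + 0.68 × 162000 + 0.12 × 141000 = 24800 + 110160 + 16920 = 151880
EV(B) = 0.46 × 75000 + 0.16 × 79000 + 0.38 × 109000 = 34500 + 12640 + 41420 = 88560
EV(C) = 0.1 × 153000 + 0.1 × 13000 + 0.5 × 78000 + 0.3 × 181000 = 15300 + 1300 + 39000 + 54300 = 109900
Overall = 0.125 × 151880 + 0.25 × 88560 + 0.625 × 109900 = 18985 + 22140 + 68687.5 = 109812.5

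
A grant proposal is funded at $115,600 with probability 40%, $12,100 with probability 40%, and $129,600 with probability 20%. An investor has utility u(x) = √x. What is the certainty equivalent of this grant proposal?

E[u] = 0.4·√115600 + 0.4·√12100 + 0.2·√129600 = 0.4·340 + 0.4·110 + 0.2·360 = 252
CE = (252)² = 63504

$63,504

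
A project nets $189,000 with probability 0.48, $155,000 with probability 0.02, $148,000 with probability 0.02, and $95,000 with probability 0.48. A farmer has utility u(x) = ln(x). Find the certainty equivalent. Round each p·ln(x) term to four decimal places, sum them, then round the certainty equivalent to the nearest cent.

$134,658.87

E[u] = 0.48·ln(189000) + 0.02·ln(155000) + 0.02·ln(148000) + 0.48·ln(95000) = 5.8318 + 0.2390 + 0.2381 + 5.5016 = 11.8105
CE = e^11.8105 ≈ 134658.87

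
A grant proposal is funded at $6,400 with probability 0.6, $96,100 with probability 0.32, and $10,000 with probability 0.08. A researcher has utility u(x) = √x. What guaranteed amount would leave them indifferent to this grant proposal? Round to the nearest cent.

E[u] = 0.6·√6400 + 0.32·√96100 + 0.08·√10000 = 0.6·80 + 0.32·310 + 0.08·100 = 155.2
CE = (155.2)² = 24087.04

$24,087.04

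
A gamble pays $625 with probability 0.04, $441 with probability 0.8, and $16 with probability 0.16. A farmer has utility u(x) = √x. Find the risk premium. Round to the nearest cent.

$40.33

E[u] = 0.04·√625 + 0.8·√441 + 0.16·√16 = 0.04·25 + 0.8·21 + 0.16·4 = 18.44
CE = (18.44)² = 340.0336
Risk premium = EV − CE = 380.36 − 340.0336 = 40.3264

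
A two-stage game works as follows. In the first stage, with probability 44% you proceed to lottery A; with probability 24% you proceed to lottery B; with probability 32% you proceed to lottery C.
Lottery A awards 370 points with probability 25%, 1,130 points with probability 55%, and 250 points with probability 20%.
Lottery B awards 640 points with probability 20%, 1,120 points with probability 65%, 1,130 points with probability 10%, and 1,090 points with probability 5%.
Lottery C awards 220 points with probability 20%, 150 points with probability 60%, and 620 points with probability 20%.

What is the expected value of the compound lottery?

664.36 points

EV(A) = 0.25 × 370 + 0.55 × 1130 + 0.2 × 250 = 92.5 + 621.5 + 50 = 764
EV(B) = 0.2 × 640 + 0.65 × 1120 + 0.1 × 1130 + 0.05 × 1090 = 128 + 728 + 113 + 54.5 = 1023.5
EV(C) = 0.2 × 220 + 0.6 × 150 + 0.2 × 620 = 44 + 90 + 124 = 258
Overall = 0.44 × 764 + 0.24 × 1023.5 + 0.32 × 258 = 336.16 + 245.64 + 82.56 = 664.36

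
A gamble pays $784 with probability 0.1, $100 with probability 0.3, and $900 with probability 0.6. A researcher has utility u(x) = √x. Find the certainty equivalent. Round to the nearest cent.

$566.44

E[u] = 0.1·√784 + 0.3·√100 + 0.6·√900 = 0.1·28 + 0.3·10 + 0.6·30 = 23.8
CE = (23.8)² = 566.44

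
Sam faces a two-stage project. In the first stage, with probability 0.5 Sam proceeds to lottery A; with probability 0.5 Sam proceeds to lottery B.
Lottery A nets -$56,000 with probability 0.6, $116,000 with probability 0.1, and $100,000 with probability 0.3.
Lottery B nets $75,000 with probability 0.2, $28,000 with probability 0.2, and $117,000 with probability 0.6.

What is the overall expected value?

$49,400

EV(A) = 0.6 × (-56000) + 0.1 × 116000 + 0.3 × 100000 = -33600 + 11600 + 30000 = 8000
EV(B) = 0.2 × 75000 + 0.2 × 28000 + 0.6 × 117000 = 15000 + 5600 + 70200 = 90800
Overall = 0.5 × 8000 + 0.5 × 90800 = 4000 + 45400 = 49400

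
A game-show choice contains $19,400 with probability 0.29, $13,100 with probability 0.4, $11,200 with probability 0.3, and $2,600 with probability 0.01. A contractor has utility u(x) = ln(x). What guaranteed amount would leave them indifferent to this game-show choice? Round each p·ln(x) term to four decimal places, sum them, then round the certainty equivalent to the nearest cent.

E[u] = 0.29·ln(19400) + 0.4·ln(13100) + 0.3·ln(11200) + 0.01·ln(2600) = 2.8632 + 3.7921 + 2.7971 + 0.0786 = 9.5310
CE = e^9.5310 ≈ 13780.36

$13,780.36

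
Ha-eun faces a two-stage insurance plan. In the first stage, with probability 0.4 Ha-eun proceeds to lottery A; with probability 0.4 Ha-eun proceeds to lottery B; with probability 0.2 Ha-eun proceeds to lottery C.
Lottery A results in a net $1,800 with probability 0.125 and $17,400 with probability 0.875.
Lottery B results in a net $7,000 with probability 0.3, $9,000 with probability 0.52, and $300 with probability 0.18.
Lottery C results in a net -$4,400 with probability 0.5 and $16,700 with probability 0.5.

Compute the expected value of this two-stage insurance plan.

$10,143.60

EV(A) = 0.125 × 1800 + 0.875 × 17400 = 225 + 15225 = 15450
EV(B) = 0.3 × 7000 + 0.52 × 9000 + 0.18 × 300 = 2100 + 4680 + 54 = 6834
EV(C) = 0.5 × (-4400) + 0.5 × 16700 = -2200 + 8350 = 6150
Overall = 0.4 × 15450 + 0.4 × 6834 + 0.2 × 6150 = 6180 + 2733.6 + 1230 = 10143.6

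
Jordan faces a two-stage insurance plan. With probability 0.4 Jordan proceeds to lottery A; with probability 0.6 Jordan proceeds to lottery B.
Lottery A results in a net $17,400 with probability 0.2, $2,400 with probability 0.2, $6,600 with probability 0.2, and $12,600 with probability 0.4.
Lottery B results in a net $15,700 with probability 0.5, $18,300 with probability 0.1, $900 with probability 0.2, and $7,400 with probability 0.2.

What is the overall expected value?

$10,932

EV(A) = 0.2 × 17400 + 0.2 × 2400 + 0.2 × 6600 + 0.4 × 12600 = 3480 + 480 + 1320 + 5040 = 10320
EV(B) = 0.5 × 15700 + 0.1 × 18300 + 0.2 × 900 + 0.2 × 7400 = 7850 + 1830 + 180 + 1480 = 11340
Overall = 0.4 × 10320 + 0.6 × 11340 = 4128 + 6804 = 10932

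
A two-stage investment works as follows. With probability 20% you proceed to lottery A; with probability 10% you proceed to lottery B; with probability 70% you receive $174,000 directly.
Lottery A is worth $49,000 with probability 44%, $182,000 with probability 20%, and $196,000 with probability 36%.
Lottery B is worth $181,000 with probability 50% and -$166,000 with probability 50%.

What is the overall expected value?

$148,254

EV(A) = 0.44 × 49000 + 0.2 × 182000 + 0.36 × 196000 = 21560 + 36400 + 70560 = 128520
EV(B) = 0.5 × 181000 + 0.5 × (-166000) = 90500 − 83000 = 7500
Branch C: 174000 (certain)
Overall = 0.2 × 128520 + 0.1 × 7500 + 0.7 × 174000 = 25704 + 750 + 121800 = 148254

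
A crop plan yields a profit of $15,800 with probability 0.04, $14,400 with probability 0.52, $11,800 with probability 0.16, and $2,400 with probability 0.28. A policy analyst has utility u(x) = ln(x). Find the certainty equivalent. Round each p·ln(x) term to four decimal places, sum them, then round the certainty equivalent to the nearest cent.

$8,476.90

E[u] = 0.04·ln(15800) + 0.52·ln(14400) + 0.16·ln(11800) + 0.28·ln(2400) = 0.3867 + 4.9790 + 1.5001 + 2.1793 = 9.0451
CE = e^9.0451 ≈ 8476.90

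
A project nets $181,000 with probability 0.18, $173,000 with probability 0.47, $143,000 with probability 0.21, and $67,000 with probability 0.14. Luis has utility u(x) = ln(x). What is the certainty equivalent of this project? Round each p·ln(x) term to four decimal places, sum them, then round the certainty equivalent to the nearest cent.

E[u] = 0.18·ln(181000) + 0.47·ln(173000) + 0.21·ln(143000) + 0.14·ln(67000) = 2.1791 + 5.6687 + 2.4928 + 1.5557 = 11.8963
CE = e^11.8963 ≈ 146722.75

$146,722.75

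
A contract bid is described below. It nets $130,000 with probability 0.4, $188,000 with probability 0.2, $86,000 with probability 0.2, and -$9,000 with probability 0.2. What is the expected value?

EV = 0.4 × 130000 + 0.2 × 188000 + 0.2 × 86000 + 0.2 × (-9000) = 52000 + 37600 + 17200 − 1800 = 105000

$105,000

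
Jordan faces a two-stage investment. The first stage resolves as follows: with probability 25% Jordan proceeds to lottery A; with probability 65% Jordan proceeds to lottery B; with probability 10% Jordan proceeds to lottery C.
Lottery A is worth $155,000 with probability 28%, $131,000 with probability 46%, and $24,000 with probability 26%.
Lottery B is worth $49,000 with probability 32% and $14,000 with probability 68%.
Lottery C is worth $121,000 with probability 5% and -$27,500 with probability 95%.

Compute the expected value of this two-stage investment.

EV(A) = 0.28 × 155000 + 0.46 × 131000 + 0.26 × 24000 = 43400 + 60260 + 6240 = 109900
EV(B) = 0.32 × 49000 + 0.68 × 14000 = 15680 + 9520 = 25200
EV(C) = 0.05 × 121000 + 0.95 × (-27500) = 6050 − 26125 = -20075
Overall = 0.25 × 109900 + 0.65 × 25200 + 0.1 × (-20075) = 27475 + 16380 − 2007.5 = 41847.5

$41,847.50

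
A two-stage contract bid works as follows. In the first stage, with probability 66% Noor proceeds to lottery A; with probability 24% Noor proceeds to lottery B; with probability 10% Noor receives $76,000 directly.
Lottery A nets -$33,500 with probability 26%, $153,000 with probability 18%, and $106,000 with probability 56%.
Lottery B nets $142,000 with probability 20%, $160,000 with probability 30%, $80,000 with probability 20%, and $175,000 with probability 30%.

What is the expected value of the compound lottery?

EV(A) = 0.26 × (-33500) + 0.18 × 153000 + 0.56 × 106000 = -8710 + 27540 + 59360 = 78190
EV(B) = 0.2 × 142000 + 0.3 × 160000 + 0.2 × 80000 + 0.3 × 175000 = 28400 + 48000 + 16000 + 52500 = 144900
Branch C: 76000 (certain)
Overall = 0.66 × 78190 + 0.24 × 144900 + 0.1 × 76000 = 51605.4 + 34776 + 7600 = 93981.4

$93,981.40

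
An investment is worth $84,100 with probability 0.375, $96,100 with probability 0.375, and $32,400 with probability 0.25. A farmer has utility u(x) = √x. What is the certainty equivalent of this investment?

E[u] = 0.375·√84100 + 0.375·√96100 + 0.25·√32400 = 0.375·290 + 0.375·310 + 0.25·180 = 270
CE = (270)² = 72900

$72,900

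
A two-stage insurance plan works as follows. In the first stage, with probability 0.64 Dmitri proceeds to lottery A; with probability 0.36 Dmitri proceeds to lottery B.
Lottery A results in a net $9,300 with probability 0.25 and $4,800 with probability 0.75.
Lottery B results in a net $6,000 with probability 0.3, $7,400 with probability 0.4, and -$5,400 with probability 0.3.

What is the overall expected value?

$4,922.40

EV(A) = 0.25 × 9300 + 0.75 × 4800 = 2325 + 3600 = 5925
EV(B) = 0.3 × 6000 + 0.4 × 7400 + 0.3 × (-5400) = 1800 + 2960 − 1620 = 3140
Overall = 0.64 × 5925 + 0.36 × 3140 = 3792 + 1130.4 = 4922.4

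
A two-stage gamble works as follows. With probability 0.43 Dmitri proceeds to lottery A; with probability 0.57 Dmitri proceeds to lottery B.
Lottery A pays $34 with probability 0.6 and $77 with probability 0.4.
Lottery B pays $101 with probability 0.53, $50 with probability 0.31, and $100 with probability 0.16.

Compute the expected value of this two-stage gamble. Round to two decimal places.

EV(A) = 0.6 × 34 + 0.4 × 77 = 20.4 + 30.8 = 51.2
EV(B) = 0.53 × 101 + 0.31 × 50 + 0.16 × 100 = 53.53 + 15.5 + 16 = 85.03
Overall = 0.43 × 51.2 + 0.57 × 85.03 = 22.016 + 48.4671 = 70.4831

$70.48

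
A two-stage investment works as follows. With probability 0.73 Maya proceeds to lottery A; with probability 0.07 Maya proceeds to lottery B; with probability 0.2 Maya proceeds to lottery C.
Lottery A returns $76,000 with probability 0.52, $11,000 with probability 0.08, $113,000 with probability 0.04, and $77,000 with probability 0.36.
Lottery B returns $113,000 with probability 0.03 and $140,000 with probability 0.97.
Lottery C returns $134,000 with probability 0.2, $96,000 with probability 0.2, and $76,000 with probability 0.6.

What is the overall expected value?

$81,090.50

EV(A) = 0.52 × 76000 + 0.08 × 11000 + 0.04 × 113000 + 0.36 × 77000 = 39520 + 880 + 4520 + 27720 = 72640
EV(B) = 0.03 × 113000 + 0.97 × 140000 = 3390 + 135800 = 139190
EV(C) = 0.2 × 134000 + 0.2 × 96000 + 0.6 × 76000 = 26800 + 19200 + 45600 = 91600
Overall = 0.73 × 72640 + 0.07 × 139190 + 0.2 × 91600 = 53027.2 + 9743.3 + 18320 = 81090.5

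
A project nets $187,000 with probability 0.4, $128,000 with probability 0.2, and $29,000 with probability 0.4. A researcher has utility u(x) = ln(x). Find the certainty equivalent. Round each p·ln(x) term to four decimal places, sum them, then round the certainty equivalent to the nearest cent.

E[u] = 0.4·ln(187000) + 0.2·ln(128000) + 0.4·ln(29000) = 4.8555 + 2.3520 + 4.1100 = 11.3175
CE = e^11.3175 ≈ 82248.46

$82,248.46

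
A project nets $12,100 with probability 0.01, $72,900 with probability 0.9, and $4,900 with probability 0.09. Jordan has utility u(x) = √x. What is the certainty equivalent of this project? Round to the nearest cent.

E[u] = 0.01·√12100 + 0.9·√72900 + 0.09·√4900 = 0.01·110 + 0.9·270 + 0.09·70 = 250.4
CE = (250.4)² = 62700.16

$62,700.16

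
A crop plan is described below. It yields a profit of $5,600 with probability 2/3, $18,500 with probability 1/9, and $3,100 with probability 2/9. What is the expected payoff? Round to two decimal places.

$6,477.78

EV = 2/3 × 5600 + 1/9 × 18500 + 2/9 × 3100 = 3733.3333 + 2055.5556 + 688.8889 = 6477.7778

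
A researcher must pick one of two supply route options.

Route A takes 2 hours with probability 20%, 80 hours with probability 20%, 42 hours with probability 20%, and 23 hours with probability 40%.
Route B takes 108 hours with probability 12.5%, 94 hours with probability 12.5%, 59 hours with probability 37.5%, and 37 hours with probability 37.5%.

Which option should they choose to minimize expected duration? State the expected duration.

Route A = 0.2 × 2 + 0.2 × 80 + 0.2 × 42 + 0.4 × 23 = 0.4 + 16 + 8.4 + 9.2 = 34
Route B = 0.125 × 108 + 0.125 × 94 + 0.375 × 59 + 0.375 × 37 = 13.5 + 11.75 + 22.125 + 13.875 = 61.25

Route A (34 hours)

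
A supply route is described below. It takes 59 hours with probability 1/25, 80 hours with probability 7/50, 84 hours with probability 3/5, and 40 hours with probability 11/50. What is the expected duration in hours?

72.76 hours

EV = 1/25 × 59 + 7/50 × 80 + 3/5 × 84 + 11/50 × 40 = 2.36 + 11.2 + 50.4 + 8.8 = 72.76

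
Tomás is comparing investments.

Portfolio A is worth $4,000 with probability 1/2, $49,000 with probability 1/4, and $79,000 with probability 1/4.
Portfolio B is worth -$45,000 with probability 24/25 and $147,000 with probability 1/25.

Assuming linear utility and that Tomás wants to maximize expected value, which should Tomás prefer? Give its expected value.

Portfolio A ($34,000)

Portfolio A = 1/2 × 4000 + 1/4 × 49000 + 1/4 × 79000 = 2000 + 12250 + 19750 = 34000
Portfolio B = 24/25 × (-45000) + 1/25 × 147000 = -43200 + 5880 = -37320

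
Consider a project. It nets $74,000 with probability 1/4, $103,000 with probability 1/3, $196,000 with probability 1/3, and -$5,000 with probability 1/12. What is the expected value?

$117,750

EV = 1/4 × 74000 + 1/3 × 103000 + 1/3 × 196000 + 1/12 × (-5000) = 18500 + 34333.3333 + 65333.3333 − 416.6667 = 117750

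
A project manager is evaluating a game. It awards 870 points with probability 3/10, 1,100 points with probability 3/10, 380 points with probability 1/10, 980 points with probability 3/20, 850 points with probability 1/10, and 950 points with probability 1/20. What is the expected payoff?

908.5 points

EV = 3/10 × 870 + 3/10 × 1100 + 1/10 × 380 + 3/20 × 980 + 1/10 × 850 + 1/20 × 950 = 261 + 330 + 38 + 147 + 85 + 47.5 = 908.5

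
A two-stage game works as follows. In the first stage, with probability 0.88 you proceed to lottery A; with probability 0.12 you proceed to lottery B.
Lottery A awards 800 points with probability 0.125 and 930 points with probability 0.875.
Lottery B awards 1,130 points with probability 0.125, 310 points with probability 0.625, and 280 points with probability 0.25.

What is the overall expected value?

EV(A) = 0.125 × 800 + 0.875 × 930 = 100 + 813.75 = 913.75
EV(B) = 0.125 × 1130 + 0.625 × 310 + 0.25 × 280 = 141.25 + 193.75 + 70 = 405
Overall = 0.88 × 913.75 + 0.12 × 405 = 804.1 + 48.6 = 852.7

852.7 points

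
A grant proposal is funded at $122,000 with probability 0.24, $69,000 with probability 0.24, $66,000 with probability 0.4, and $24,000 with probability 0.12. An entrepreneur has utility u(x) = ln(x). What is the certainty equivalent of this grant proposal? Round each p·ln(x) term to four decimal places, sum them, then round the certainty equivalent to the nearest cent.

E[u] = 0.24·ln(122000) + 0.24·ln(69000) + 0.4·ln(66000) + 0.12·ln(24000) = 2.8108 + 2.6740 + 4.4390 + 1.2103 = 11.1341
CE = e^11.1341 ≈ 68466.51

$68,466.51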